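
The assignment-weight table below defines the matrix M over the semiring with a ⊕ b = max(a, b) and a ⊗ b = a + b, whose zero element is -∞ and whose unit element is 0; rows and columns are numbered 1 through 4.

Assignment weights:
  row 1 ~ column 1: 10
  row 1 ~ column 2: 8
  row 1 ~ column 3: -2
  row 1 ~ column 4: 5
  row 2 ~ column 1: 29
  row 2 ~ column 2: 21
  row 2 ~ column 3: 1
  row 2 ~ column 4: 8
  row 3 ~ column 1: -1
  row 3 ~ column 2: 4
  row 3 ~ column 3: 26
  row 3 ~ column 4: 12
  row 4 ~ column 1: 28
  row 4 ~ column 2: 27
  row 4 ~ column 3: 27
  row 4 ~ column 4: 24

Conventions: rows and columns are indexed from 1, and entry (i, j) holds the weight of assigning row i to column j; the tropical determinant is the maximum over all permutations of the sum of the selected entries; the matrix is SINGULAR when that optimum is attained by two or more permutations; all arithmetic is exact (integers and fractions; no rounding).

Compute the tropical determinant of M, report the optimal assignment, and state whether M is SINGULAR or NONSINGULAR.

σ = (1, 2, 3, 4): 10 + 21 + 26 + 24 = 81
σ = (1, 2, 4, 3): 10 + 21 + 12 + 27 = 70
σ = (1, 3, 2, 4): 10 + 1 + 4 + 24 = 39
σ = (1, 3, 4, 2): 10 + 1 + 12 + 27 = 50
σ = (1, 4, 2, 3): 10 + 8 + 4 + 27 = 49
σ = (1, 4, 3, 2): 10 + 8 + 26 + 27 = 71
σ = (2, 1, 3, 4): 8 + 29 + 26 + 24 = 87
σ = (2, 1, 4, 3): 8 + 29 + 12 + 27 = 76
σ = (2, 3, 1, 4): 8 + 1 + (-1) + 24 = 32
σ = (2, 3, 4, 1): 8 + 1 + 12 + 28 = 49
σ = (2, 4, 1, 3): 8 + 8 + (-1) + 27 = 42
σ = (2, 4, 3, 1): 8 + 8 + 26 + 28 = 70
σ = (3, 1, 2, 4): (-2) + 29 + 4 + 24 = 55
σ = (3, 1, 4, 2): (-2) + 29 + 12 + 27 = 66
σ = (3, 2, 1, 4): (-2) + 21 + (-1) + 24 = 42
σ = (3, 2, 4, 1): (-2) + 21 + 12 + 28 = 59
σ = (3, 4, 1, 2): (-2) + 8 + (-1) + 27 = 32
σ = (3, 4, 2, 1): (-2) + 8 + 4 + 28 = 38
σ = (4, 1, 2, 3): 5 + 29 + 4 + 27 = 65
σ = (4, 1, 3, 2): 5 + 29 + 26 + 27 = 87
σ = (4, 2, 1, 3): 5 + 21 + (-1) + 27 = 52
σ = (4, 2, 3, 1): 5 + 21 + 26 + 28 = 80
σ = (4, 3, 1, 2): 5 + 1 + (-1) + 27 = 32
σ = (4, 3, 2, 1): 5 + 1 + 4 + 28 = 38
Optimal value attained by: σ = (2, 1, 3, 4).
Answer: det⊕(M) = 87; verdict: SINGULAR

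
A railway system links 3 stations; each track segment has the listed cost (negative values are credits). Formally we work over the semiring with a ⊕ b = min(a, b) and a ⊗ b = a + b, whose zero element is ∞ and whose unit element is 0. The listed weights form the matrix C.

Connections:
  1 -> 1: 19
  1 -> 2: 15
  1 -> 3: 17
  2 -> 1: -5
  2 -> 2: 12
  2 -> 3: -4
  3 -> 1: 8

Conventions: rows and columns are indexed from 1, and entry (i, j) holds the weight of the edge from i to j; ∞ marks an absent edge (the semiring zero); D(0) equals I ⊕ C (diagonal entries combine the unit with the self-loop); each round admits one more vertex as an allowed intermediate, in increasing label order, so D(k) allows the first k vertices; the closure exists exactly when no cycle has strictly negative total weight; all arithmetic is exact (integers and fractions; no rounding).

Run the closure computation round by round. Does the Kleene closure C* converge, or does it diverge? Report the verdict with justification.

D(0):
  [0, 15, 17]
  [-5, 0, -4]
  [8, ∞, 0]
D(1):
  [0, 15, 17]
  [-5, 0, -4]
  [8, 23, 0]
D(2):
  [0, 15, 11]
  [-5, 0, -4]
  [8, 23, 0]
D(3):
  [0, 15, 11]
  [-5, 0, -4]
  [8, 23, 0]
Key observation: every diagonal entry stays at the unit through all rounds, so no improving cycle exists.
Answer: CONVERGES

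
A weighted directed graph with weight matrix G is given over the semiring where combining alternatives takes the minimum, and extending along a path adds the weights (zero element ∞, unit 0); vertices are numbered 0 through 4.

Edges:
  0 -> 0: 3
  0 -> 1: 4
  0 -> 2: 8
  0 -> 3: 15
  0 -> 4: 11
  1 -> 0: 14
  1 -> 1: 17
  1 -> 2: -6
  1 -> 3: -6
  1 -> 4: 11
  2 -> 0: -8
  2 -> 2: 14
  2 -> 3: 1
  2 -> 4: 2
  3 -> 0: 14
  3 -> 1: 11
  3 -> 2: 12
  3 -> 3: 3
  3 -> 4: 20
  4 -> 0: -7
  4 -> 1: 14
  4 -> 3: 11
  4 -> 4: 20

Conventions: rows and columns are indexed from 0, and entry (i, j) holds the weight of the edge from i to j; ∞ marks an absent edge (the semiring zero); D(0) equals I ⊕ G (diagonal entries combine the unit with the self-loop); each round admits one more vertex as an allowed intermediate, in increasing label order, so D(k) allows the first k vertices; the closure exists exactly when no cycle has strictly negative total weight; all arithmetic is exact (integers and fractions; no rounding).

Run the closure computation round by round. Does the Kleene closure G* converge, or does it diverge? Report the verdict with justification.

D(0):
  [0, 4, 8, 15, 11]
  [14, 0, -6, -6, 11]
  [-8, ∞, 0, 1, 2]
  [14, 11, 12, 0, 20]
  [-7, 14, ∞, 11, 0]
D(1):
  [0, 4, 8, 15, 11]
  [14, 0, -6, -6, 11]
  [-8, -4, 0, 1, 2]
  [14, 11, 12, 0, 20]
  [-7, -3, 1, 8, 0]
Detection: at round 2, diagonal entry (2, 2) turns strictly negative.
Key observation: the cycle 2->0->1->2 has total weight (-8) + 4 + (-6), which is strictly negative.
Answer: DIVERGES — negative cycle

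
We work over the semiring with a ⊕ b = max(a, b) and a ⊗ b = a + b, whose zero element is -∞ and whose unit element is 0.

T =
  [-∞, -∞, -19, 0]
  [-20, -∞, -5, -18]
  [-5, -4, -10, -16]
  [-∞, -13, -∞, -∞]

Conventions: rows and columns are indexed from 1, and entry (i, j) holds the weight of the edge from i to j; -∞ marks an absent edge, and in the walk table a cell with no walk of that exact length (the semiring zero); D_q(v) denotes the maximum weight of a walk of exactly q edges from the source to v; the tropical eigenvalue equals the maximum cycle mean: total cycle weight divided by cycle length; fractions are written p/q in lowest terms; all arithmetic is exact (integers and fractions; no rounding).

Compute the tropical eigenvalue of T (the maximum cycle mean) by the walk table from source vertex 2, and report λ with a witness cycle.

q=0: [-∞, 0, -∞, -∞]
q=1: [-20, -∞, -5, -18]
q=2: [-10, -9, -15, -20]
q=3: [-20, -19, -14, -10]
q=4: [-19, -18, -24, -20]
Optimal cycle mean attained by: cycle 2->3->2, total (-5) + (-4), length 2.
Answer: λ = -9/2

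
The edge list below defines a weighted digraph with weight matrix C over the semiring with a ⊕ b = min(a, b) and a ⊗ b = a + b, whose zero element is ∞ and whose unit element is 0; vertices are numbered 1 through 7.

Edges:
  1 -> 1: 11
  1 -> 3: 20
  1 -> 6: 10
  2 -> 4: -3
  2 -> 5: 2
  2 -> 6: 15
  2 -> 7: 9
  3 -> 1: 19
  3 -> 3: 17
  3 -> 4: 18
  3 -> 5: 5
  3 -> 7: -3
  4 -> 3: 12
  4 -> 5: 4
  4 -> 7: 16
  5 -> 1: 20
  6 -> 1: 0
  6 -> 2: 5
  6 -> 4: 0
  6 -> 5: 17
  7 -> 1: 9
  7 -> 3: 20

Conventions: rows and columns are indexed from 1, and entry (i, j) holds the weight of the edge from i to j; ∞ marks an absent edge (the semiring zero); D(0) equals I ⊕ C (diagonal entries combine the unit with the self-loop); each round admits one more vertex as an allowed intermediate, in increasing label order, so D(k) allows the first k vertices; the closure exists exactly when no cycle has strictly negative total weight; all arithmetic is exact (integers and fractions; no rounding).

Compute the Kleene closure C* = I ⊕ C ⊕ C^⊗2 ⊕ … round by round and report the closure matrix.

D(0):
  [0, ∞, 20, ∞, ∞, 10, ∞]
  [∞, 0, ∞, -3, 2, 15, 9]
  [19, ∞, 0, 18, 5, ∞, -3]
  [∞, ∞, 12, 0, 4, ∞, 16]
  [20, ∞, ∞, ∞, 0, ∞, ∞]
  [0, 5, ∞, 0, 17, 0, ∞]
  [9, ∞, 20, ∞, ∞, ∞, 0]
D(1):
  [0, ∞, 20, ∞, ∞, 10, ∞]
  [∞, 0, ∞, -3, 2, 15, 9]
  [19, ∞, 0, 18, 5, 29, -3]
  [∞, ∞, 12, 0, 4, ∞, 16]
  [20, ∞, 40, ∞, 0, 30, ∞]
  [0, 5, 20, 0, 17, 0, ∞]
  [9, ∞, 20, ∞, ∞, 19, 0]
D(2):
  [0, ∞, 20, ∞, ∞, 10, ∞]
  [∞, 0, ∞, -3, 2, 15, 9]
  [19, ∞, 0, 18, 5, 29, -3]
  [∞, ∞, 12, 0, 4, ∞, 16]
  [20, ∞, 40, ∞, 0, 30, ∞]
  [0, 5, 20, 0, 7, 0, 14]
  [9, ∞, 20, ∞, ∞, 19, 0]
D(3):
  [0, ∞, 20, 38, 25, 10, 17]
  [∞, 0, ∞, -3, 2, 15, 9]
  [19, ∞, 0, 18, 5, 29, -3]
  [31, ∞, 12, 0, 4, 41, 9]
  [20, ∞, 40, 58, 0, 30, 37]
  [0, 5, 20, 0, 7, 0, 14]
  [9, ∞, 20, 38, 25, 19, 0]
D(4):
  [0, ∞, 20, 38, 25, 10, 17]
  [28, 0, 9, -3, 1, 15, 6]
  [19, ∞, 0, 18, 5, 29, -3]
  [31, ∞, 12, 0, 4, 41, 9]
  [20, ∞, 40, 58, 0, 30, 37]
  [0, 5, 12, 0, 4, 0, 9]
  [9, ∞, 20, 38, 25, 19, 0]
D(5):
  [0, ∞, 20, 38, 25, 10, 17]
  [21, 0, 9, -3, 1, 15, 6]
  [19, ∞, 0, 18, 5, 29, -3]
  [24, ∞, 12, 0, 4, 34, 9]
  [20, ∞, 40, 58, 0, 30, 37]
  [0, 5, 12, 0, 4, 0, 9]
  [9, ∞, 20, 38, 25, 19, 0]
D(6):
  [0, 15, 20, 10, 14, 10, 17]
  [15, 0, 9, -3, 1, 15, 6]
  [19, 34, 0, 18, 5, 29, -3]
  [24, 39, 12, 0, 4, 34, 9]
  [20, 35, 40, 30, 0, 30, 37]
  [0, 5, 12, 0, 4, 0, 9]
  [9, 24, 20, 19, 23, 19, 0]
D(7):
  [0, 15, 20, 10, 14, 10, 17]
  [15, 0, 9, -3, 1, 15, 6]
  [6, 21, 0, 16, 5, 16, -3]
  [18, 33, 12, 0, 4, 28, 9]
  [20, 35, 40, 30, 0, 30, 37]
  [0, 5, 12, 0, 4, 0, 9]
  [9, 24, 20, 19, 23, 19, 0]
Answer: C* = [[0, 15, 20, 10, 14, 10, 17], [15, 0, 9, -3, 1, 15, 6], [6, 21, 0, 16, 5, 16, -3], [18, 33, 12, 0, 4, 28, 9], [20, 35, 40, 30, 0, 30, 37], [0, 5, 12, 0, 4, 0, 9], [9, 24, 20, 19, 23, 19, 0]]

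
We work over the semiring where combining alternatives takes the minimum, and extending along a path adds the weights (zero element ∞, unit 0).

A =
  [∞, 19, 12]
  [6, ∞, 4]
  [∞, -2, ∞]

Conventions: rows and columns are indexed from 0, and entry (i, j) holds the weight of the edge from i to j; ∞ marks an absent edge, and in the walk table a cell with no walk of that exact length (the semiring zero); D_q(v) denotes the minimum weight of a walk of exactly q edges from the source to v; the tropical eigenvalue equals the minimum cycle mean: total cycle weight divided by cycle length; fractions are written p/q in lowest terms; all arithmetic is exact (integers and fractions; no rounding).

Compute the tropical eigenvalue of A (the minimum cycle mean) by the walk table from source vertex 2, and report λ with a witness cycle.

q=0: [∞, ∞, 0]
q=1: [∞, -2, ∞]
q=2: [4, ∞, 2]
q=3: [∞, 0, 16]
Optimal cycle mean attained by: cycle 1->2->1, total 4 + (-2), length 2.
Answer: λ = 1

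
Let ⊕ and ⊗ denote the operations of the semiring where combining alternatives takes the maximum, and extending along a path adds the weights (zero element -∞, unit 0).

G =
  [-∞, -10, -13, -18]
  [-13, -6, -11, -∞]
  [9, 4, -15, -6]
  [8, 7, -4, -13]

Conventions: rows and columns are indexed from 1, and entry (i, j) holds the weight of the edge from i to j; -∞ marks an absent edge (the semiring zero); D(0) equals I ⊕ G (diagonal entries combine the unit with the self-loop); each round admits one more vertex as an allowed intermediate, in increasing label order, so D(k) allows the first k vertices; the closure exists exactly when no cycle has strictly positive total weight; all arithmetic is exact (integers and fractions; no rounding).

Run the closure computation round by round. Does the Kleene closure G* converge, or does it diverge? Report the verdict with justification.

D(0):
  [0, -10, -13, -18]
  [-13, 0, -11, -∞]
  [9, 4, 0, -6]
  [8, 7, -4, 0]
D(1):
  [0, -10, -13, -18]
  [-13, 0, -11, -31]
  [9, 4, 0, -6]
  [8, 7, -4, 0]
D(2):
  [0, -10, -13, -18]
  [-13, 0, -11, -31]
  [9, 4, 0, -6]
  [8, 7, -4, 0]
D(3):
  [0, -9, -13, -18]
  [-2, 0, -11, -17]
  [9, 4, 0, -6]
  [8, 7, -4, 0]
D(4):
  [0, -9, -13, -18]
  [-2, 0, -11, -17]
  [9, 4, 0, -6]
  [8, 7, -4, 0]
Key observation: every diagonal entry stays at the unit through all rounds, so no improving cycle exists.
Answer: CONVERGES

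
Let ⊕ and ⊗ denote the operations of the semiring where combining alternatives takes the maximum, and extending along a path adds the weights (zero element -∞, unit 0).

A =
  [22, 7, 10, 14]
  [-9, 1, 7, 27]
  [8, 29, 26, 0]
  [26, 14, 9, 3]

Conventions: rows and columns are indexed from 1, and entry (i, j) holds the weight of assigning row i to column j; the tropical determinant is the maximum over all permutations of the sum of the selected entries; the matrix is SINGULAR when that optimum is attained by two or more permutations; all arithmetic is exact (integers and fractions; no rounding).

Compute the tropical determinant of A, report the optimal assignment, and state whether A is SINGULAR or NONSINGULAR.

σ = (1, 2, 3, 4): 22 + 1 + 26 + 3 = 52
σ = (1, 2, 4, 3): 22 + 1 + 0 + 9 = 32
σ = (1, 3, 2, 4): 22 + 7 + 29 + 3 = 61
σ = (1, 3, 4, 2): 22 + 7 + 0 + 14 = 43
σ = (1, 4, 2, 3): 22 + 27 + 29 + 9 = 87
σ = (1, 4, 3, 2): 22 + 27 + 26 + 14 = 89
σ = (2, 1, 3, 4): 7 + (-9) + 26 + 3 = 27
σ = (2, 1, 4, 3): 7 + (-9) + 0 + 9 = 7
σ = (2, 3, 1, 4): 7 + 7 + 8 + 3 = 25
σ = (2, 3, 4, 1): 7 + 7 + 0 + 26 = 40
σ = (2, 4, 1, 3): 7 + 27 + 8 + 9 = 51
σ = (2, 4, 3, 1): 7 + 27 + 26 + 26 = 86
σ = (3, 1, 2, 4): 10 + (-9) + 29 + 3 = 33
σ = (3, 1, 4, 2): 10 + (-9) + 0 + 14 = 15
σ = (3, 2, 1, 4): 10 + 1 + 8 + 3 = 22
σ = (3, 2, 4, 1): 10 + 1 + 0 + 26 = 37
σ = (3, 4, 1, 2): 10 + 27 + 8 + 14 = 59
σ = (3, 4, 2, 1): 10 + 27 + 29 + 26 = 92
σ = (4, 1, 2, 3): 14 + (-9) + 29 + 9 = 43
σ = (4, 1, 3, 2): 14 + (-9) + 26 + 14 = 45
σ = (4, 2, 1, 3): 14 + 1 + 8 + 9 = 32
σ = (4, 2, 3, 1): 14 + 1 + 26 + 26 = 67
σ = (4, 3, 1, 2): 14 + 7 + 8 + 14 = 43
σ = (4, 3, 2, 1): 14 + 7 + 29 + 26 = 76
Optimal value attained by: σ = (3, 4, 2, 1).
Answer: det⊕(A) = 92; verdict: NONSINGULAR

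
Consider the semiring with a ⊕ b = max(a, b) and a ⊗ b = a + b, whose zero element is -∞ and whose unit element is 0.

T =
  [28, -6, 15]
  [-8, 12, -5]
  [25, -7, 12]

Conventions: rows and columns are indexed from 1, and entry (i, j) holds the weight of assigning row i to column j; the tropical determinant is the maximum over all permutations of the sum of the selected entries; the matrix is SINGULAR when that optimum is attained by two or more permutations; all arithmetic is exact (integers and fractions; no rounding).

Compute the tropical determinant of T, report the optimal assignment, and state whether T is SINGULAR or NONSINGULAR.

σ = (1, 2, 3): 28 + 12 + 12 = 52
σ = (1, 3, 2): 28 + (-5) + (-7) = 16
σ = (2, 1, 3): (-6) + (-8) + 12 = -2
σ = (2, 3, 1): (-6) + (-5) + 25 = 14
σ = (3, 1, 2): 15 + (-8) + (-7) = 0
σ = (3, 2, 1): 15 + 12 + 25 = 52
Optimal value attained by: σ = (1, 2, 3).
Answer: det⊕(T) = 52; verdict: SINGULAR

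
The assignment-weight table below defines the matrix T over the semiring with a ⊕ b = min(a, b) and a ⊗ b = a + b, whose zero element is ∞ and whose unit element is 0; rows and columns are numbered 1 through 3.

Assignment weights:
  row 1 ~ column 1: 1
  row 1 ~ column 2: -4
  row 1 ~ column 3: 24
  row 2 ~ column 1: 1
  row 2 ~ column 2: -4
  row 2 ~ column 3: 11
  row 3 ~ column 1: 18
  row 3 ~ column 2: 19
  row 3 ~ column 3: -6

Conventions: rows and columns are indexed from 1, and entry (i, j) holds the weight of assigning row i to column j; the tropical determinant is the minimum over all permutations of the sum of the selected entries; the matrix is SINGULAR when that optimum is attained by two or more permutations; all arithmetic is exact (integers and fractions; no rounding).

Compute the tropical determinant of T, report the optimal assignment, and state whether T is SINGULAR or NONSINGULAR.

σ = (1, 2, 3): 1 + (-4) + (-6) = -9
σ = (1, 3, 2): 1 + 11 + 19 = 31
σ = (2, 1, 3): (-4) + 1 + (-6) = -9
σ = (2, 3, 1): (-4) + 11 + 18 = 25
σ = (3, 1, 2): 24 + 1 + 19 = 44
σ = (3, 2, 1): 24 + (-4) + 18 = 38
Optimal value attained by: σ = (1, 2, 3).
Answer: det⊕(T) = -9; verdict: SINGULAR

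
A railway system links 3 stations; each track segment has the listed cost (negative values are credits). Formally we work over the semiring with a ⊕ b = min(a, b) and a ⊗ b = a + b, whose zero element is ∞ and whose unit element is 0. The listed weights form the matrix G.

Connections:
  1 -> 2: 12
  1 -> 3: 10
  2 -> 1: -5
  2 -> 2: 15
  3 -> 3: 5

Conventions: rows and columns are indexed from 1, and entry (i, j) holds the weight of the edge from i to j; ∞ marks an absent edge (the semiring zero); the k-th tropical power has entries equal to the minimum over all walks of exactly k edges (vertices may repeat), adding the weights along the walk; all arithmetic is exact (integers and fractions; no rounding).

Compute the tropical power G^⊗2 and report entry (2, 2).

G^⊗2:
  [7, 27, 15]
  [10, 7, 5]
  [∞, ∞, 10]
Key observation: the optimum is the walk 2->1->2, with weight (-5) + 12 = 7.
Optimal value attained by: walk 2->1->2.
Answer: (G^⊗2)[2][2] = 7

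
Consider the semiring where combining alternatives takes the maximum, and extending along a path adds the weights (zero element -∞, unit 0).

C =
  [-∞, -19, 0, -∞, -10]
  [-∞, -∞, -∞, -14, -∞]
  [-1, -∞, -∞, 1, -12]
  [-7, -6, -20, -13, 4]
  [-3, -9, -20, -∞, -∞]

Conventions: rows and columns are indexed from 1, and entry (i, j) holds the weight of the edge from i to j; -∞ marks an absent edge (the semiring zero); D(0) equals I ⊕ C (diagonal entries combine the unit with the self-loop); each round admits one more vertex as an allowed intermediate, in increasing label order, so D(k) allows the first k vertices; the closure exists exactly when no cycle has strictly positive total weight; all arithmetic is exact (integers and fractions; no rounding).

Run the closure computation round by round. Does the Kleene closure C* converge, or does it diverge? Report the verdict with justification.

D(0):
  [0, -19, 0, -∞, -10]
  [-∞, 0, -∞, -14, -∞]
  [-1, -∞, 0, 1, -12]
  [-7, -6, -20, 0, 4]
  [-3, -9, -20, -∞, 0]
D(1):
  [0, -19, 0, -∞, -10]
  [-∞, 0, -∞, -14, -∞]
  [-1, -20, 0, 1, -11]
  [-7, -6, -7, 0, 4]
  [-3, -9, -3, -∞, 0]
D(2):
  [0, -19, 0, -33, -10]
  [-∞, 0, -∞, -14, -∞]
  [-1, -20, 0, 1, -11]
  [-7, -6, -7, 0, 4]
  [-3, -9, -3, -23, 0]
D(3):
  [0, -19, 0, 1, -10]
  [-∞, 0, -∞, -14, -∞]
  [-1, -20, 0, 1, -11]
  [-7, -6, -7, 0, 4]
  [-3, -9, -3, -2, 0]
Detection: at round 4, diagonal entry (5, 5) turns strictly positive.
Key observation: the cycle 5->1->3->4->5 has total weight (-3) + 0 + 1 + 4, which is strictly positive.
Answer: DIVERGES — positive cycle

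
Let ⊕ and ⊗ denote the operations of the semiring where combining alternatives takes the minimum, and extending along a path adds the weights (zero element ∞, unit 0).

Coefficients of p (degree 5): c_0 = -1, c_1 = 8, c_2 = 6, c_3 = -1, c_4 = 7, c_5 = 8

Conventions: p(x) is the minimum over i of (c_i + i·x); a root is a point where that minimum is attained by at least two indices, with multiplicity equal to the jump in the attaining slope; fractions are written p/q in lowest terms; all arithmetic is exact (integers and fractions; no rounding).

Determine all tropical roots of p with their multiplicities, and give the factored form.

hull edge (i=0, c=-1) to (i=3, c=-1): slope 0, span 3
hull edge (i=3, c=-1) to (i=5, c=8): slope 9/2, span 2
Factored form: p(x) = 8 ⊗ (x ⊕ (-9/2)) ⊗ (x ⊕ (-9/2)) ⊗ (x ⊕ 0) ⊗ (x ⊕ 0) ⊗ (x ⊕ 0)
Answer: roots = -9/2 (mult 2), 0 (mult 3)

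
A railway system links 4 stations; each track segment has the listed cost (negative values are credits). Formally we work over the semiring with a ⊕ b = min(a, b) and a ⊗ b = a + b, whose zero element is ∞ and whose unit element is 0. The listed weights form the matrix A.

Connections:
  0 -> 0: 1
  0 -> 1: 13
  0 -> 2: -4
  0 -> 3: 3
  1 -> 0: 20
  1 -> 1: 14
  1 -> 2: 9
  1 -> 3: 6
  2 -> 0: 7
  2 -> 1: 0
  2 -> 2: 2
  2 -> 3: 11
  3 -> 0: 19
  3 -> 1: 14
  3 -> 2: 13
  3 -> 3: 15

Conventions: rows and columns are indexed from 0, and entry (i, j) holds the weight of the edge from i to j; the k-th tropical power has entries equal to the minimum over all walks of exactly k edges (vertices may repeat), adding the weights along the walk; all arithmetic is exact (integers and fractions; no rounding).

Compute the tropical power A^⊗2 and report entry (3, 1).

A^⊗2:
  [2, -4, -3, 4]
  [16, 9, 11, 20]
  [8, 2, 3, 6]
  [20, 13, 15, 20]
Key observation: the optimum is the walk 3->2->1, with weight 13 + 0 = 13.
Optimal value attained by: walk 3->2->1.
Answer: (A^⊗2)[3][1] = 13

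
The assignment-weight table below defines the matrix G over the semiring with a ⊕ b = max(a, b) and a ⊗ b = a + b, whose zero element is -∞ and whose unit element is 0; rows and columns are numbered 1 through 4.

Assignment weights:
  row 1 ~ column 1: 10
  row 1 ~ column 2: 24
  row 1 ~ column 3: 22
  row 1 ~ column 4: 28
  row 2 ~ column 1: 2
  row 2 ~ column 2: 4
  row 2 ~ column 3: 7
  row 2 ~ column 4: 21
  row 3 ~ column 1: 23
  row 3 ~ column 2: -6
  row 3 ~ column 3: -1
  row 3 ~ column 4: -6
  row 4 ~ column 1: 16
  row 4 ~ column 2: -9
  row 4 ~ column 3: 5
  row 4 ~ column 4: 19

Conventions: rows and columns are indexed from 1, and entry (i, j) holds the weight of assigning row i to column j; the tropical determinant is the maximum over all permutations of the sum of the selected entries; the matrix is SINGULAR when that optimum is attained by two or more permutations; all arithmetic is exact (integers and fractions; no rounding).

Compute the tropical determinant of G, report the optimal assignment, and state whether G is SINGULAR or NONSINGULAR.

σ = (1, 2, 3, 4): 10 + 4 + (-1) + 19 = 32
σ = (1, 2, 4, 3): 10 + 4 + (-6) + 5 = 13
σ = (1, 3, 2, 4): 10 + 7 + (-6) + 19 = 30
σ = (1, 3, 4, 2): 10 + 7 + (-6) + (-9) = 2
σ = (1, 4, 2, 3): 10 + 21 + (-6) + 5 = 30
σ = (1, 4, 3, 2): 10 + 21 + (-1) + (-9) = 21
σ = (2, 1, 3, 4): 24 + 2 + (-1) + 19 = 44
σ = (2, 1, 4, 3): 24 + 2 + (-6) + 5 = 25
σ = (2, 3, 1, 4): 24 + 7 + 23 + 19 = 73
σ = (2, 3, 4, 1): 24 + 7 + (-6) + 16 = 41
σ = (2, 4, 1, 3): 24 + 21 + 23 + 5 = 73
σ = (2, 4, 3, 1): 24 + 21 + (-1) + 16 = 60
σ = (3, 1, 2, 4): 22 + 2 + (-6) + 19 = 37
σ = (3, 1, 4, 2): 22 + 2 + (-6) + (-9) = 9
σ = (3, 2, 1, 4): 22 + 4 + 23 + 19 = 68
σ = (3, 2, 4, 1): 22 + 4 + (-6) + 16 = 36
σ = (3, 4, 1, 2): 22 + 21 + 23 + (-9) = 57
σ = (3, 4, 2, 1): 22 + 21 + (-6) + 16 = 53
σ = (4, 1, 2, 3): 28 + 2 + (-6) + 5 = 29
σ = (4, 1, 3, 2): 28 + 2 + (-1) + (-9) = 20
σ = (4, 2, 1, 3): 28 + 4 + 23 + 5 = 60
σ = (4, 2, 3, 1): 28 + 4 + (-1) + 16 = 47
σ = (4, 3, 1, 2): 28 + 7 + 23 + (-9) = 49
σ = (4, 3, 2, 1): 28 + 7 + (-6) + 16 = 45
Optimal value attained by: σ = (2, 3, 1, 4).
Answer: det⊕(G) = 73; verdict: SINGULAR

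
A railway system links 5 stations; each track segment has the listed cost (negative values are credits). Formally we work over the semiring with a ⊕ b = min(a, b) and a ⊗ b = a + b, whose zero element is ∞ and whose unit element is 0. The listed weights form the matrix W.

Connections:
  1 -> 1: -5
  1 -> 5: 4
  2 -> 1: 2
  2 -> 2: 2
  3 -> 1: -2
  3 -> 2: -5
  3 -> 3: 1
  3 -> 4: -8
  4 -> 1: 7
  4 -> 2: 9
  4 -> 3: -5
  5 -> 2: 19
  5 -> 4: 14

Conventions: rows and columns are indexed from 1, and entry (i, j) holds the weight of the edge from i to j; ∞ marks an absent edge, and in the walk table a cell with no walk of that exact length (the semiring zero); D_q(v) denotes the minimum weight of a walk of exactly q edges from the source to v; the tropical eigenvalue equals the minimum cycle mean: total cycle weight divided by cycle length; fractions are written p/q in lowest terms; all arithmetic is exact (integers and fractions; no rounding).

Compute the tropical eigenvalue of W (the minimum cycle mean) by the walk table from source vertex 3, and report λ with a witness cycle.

q=0: [∞, ∞, 0, ∞, ∞]
q=1: [-2, -5, 1, -8, ∞]
q=2: [-7, -4, -13, -7, 2]
q=3: [-15, -18, -12, -21, -3]
q=4: [-20, -17, -26, -20, -11]
q=5: [-28, -31, -25, -34, -16]
Optimal cycle mean attained by: cycle 3->4->3, total (-8) + (-5), length 2.
Answer: λ = -13/2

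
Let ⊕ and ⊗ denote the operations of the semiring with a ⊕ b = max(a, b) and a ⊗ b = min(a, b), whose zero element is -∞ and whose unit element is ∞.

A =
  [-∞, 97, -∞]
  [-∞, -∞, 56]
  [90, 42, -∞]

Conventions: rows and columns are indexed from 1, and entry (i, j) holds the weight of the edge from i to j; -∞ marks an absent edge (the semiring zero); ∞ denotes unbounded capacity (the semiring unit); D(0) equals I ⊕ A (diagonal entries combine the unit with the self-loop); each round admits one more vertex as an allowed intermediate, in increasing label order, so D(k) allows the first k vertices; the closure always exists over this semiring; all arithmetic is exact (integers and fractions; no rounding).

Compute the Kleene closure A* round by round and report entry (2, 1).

D(0):
  [∞, 97, -∞]
  [-∞, ∞, 56]
  [90, 42, ∞]
D(1):
  [∞, 97, -∞]
  [-∞, ∞, 56]
  [90, 90, ∞]
D(2):
  [∞, 97, 56]
  [-∞, ∞, 56]
  [90, 90, ∞]
D(3):
  [∞, 97, 56]
  [56, ∞, 56]
  [90, 90, ∞]
Answer: A*[2][1] = 56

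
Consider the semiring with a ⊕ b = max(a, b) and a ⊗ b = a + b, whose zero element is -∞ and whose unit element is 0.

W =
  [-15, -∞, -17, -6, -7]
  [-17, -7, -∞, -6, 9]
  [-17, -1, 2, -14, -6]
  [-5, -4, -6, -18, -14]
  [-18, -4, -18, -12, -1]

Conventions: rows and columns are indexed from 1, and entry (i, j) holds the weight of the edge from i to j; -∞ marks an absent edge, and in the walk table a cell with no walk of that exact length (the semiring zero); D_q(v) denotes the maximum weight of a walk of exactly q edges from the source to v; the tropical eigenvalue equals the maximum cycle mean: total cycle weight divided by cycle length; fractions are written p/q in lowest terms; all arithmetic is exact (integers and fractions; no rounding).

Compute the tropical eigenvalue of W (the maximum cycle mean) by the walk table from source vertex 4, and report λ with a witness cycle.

q=0: [-∞, -∞, -∞, 0, -∞]
q=1: [-5, -4, -6, -18, -14]
q=2: [-20, -7, -4, -10, 5]
q=3: [-13, 1, -2, -7, 4]
q=4: [-12, 0, 0, -5, 10]
q=5: [-8, 6, 2, -2, 9]
Optimal cycle mean attained by: cycle 2->5->2, total 9 + (-4), length 2.
Answer: λ = 5/2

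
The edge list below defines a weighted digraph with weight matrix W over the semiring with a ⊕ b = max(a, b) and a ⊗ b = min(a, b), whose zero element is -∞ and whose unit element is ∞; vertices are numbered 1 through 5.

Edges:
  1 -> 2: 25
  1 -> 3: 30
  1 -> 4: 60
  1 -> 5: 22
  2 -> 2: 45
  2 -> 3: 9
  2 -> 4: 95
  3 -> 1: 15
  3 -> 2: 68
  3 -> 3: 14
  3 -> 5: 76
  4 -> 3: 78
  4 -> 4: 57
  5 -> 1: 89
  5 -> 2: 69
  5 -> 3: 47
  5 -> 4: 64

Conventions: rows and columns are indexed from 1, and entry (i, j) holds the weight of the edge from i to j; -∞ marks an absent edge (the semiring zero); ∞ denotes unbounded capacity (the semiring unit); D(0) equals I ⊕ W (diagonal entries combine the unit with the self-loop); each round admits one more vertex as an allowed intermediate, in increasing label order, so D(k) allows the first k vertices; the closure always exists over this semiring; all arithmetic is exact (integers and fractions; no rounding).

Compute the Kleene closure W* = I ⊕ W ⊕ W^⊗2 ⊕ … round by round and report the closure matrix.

D(0):
  [∞, 25, 30, 60, 22]
  [-∞, ∞, 9, 95, -∞]
  [15, 68, ∞, -∞, 76]
  [-∞, -∞, 78, ∞, -∞]
  [89, 69, 47, 64, ∞]
D(1):
  [∞, 25, 30, 60, 22]
  [-∞, ∞, 9, 95, -∞]
  [15, 68, ∞, 15, 76]
  [-∞, -∞, 78, ∞, -∞]
  [89, 69, 47, 64, ∞]
D(2):
  [∞, 25, 30, 60, 22]
  [-∞, ∞, 9, 95, -∞]
  [15, 68, ∞, 68, 76]
  [-∞, -∞, 78, ∞, -∞]
  [89, 69, 47, 69, ∞]
D(3):
  [∞, 30, 30, 60, 30]
  [9, ∞, 9, 95, 9]
  [15, 68, ∞, 68, 76]
  [15, 68, 78, ∞, 76]
  [89, 69, 47, 69, ∞]
D(4):
  [∞, 60, 60, 60, 60]
  [15, ∞, 78, 95, 76]
  [15, 68, ∞, 68, 76]
  [15, 68, 78, ∞, 76]
  [89, 69, 69, 69, ∞]
D(5):
  [∞, 60, 60, 60, 60]
  [76, ∞, 78, 95, 76]
  [76, 69, ∞, 69, 76]
  [76, 69, 78, ∞, 76]
  [89, 69, 69, 69, ∞]
Answer: W* = [[∞, 60, 60, 60, 60], [76, ∞, 78, 95, 76], [76, 69, ∞, 69, 76], [76, 69, 78, ∞, 76], [89, 69, 69, 69, ∞]]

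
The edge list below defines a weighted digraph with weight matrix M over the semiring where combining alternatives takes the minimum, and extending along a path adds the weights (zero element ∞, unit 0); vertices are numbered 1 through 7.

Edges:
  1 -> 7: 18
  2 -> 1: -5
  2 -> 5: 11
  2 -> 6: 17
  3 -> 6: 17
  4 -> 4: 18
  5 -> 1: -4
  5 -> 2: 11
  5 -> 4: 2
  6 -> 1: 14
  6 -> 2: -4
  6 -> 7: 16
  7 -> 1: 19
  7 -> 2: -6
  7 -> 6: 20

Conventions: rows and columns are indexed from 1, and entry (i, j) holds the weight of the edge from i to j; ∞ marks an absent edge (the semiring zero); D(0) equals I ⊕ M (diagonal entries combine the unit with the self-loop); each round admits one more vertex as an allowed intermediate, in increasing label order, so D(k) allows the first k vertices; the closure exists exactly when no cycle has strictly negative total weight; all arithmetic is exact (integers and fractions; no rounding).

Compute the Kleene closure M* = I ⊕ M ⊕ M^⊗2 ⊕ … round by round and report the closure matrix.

D(0):
  [0, ∞, ∞, ∞, ∞, ∞, 18]
  [-5, 0, ∞, ∞, 11, 17, ∞]
  [∞, ∞, 0, ∞, ∞, 17, ∞]
  [∞, ∞, ∞, 0, ∞, ∞, ∞]
  [-4, 11, ∞, 2, 0, ∞, ∞]
  [14, -4, ∞, ∞, ∞, 0, 16]
  [19, -6, ∞, ∞, ∞, 20, 0]
D(1):
  [0, ∞, ∞, ∞, ∞, ∞, 18]
  [-5, 0, ∞, ∞, 11, 17, 13]
  [∞, ∞, 0, ∞, ∞, 17, ∞]
  [∞, ∞, ∞, 0, ∞, ∞, ∞]
  [-4, 11, ∞, 2, 0, ∞, 14]
  [14, -4, ∞, ∞, ∞, 0, 16]
  [19, -6, ∞, ∞, ∞, 20, 0]
D(2):
  [0, ∞, ∞, ∞, ∞, ∞, 18]
  [-5, 0, ∞, ∞, 11, 17, 13]
  [∞, ∞, 0, ∞, ∞, 17, ∞]
  [∞, ∞, ∞, 0, ∞, ∞, ∞]
  [-4, 11, ∞, 2, 0, 28, 14]
  [-9, -4, ∞, ∞, 7, 0, 9]
  [-11, -6, ∞, ∞, 5, 11, 0]
D(3):
  [0, ∞, ∞, ∞, ∞, ∞, 18]
  [-5, 0, ∞, ∞, 11, 17, 13]
  [∞, ∞, 0, ∞, ∞, 17, ∞]
  [∞, ∞, ∞, 0, ∞, ∞, ∞]
  [-4, 11, ∞, 2, 0, 28, 14]
  [-9, -4, ∞, ∞, 7, 0, 9]
  [-11, -6, ∞, ∞, 5, 11, 0]
D(4):
  [0, ∞, ∞, ∞, ∞, ∞, 18]
  [-5, 0, ∞, ∞, 11, 17, 13]
  [∞, ∞, 0, ∞, ∞, 17, ∞]
  [∞, ∞, ∞, 0, ∞, ∞, ∞]
  [-4, 11, ∞, 2, 0, 28, 14]
  [-9, -4, ∞, ∞, 7, 0, 9]
  [-11, -6, ∞, ∞, 5, 11, 0]
D(5):
  [0, ∞, ∞, ∞, ∞, ∞, 18]
  [-5, 0, ∞, 13, 11, 17, 13]
  [∞, ∞, 0, ∞, ∞, 17, ∞]
  [∞, ∞, ∞, 0, ∞, ∞, ∞]
  [-4, 11, ∞, 2, 0, 28, 14]
  [-9, -4, ∞, 9, 7, 0, 9]
  [-11, -6, ∞, 7, 5, 11, 0]
D(6):
  [0, ∞, ∞, ∞, ∞, ∞, 18]
  [-5, 0, ∞, 13, 11, 17, 13]
  [8, 13, 0, 26, 24, 17, 26]
  [∞, ∞, ∞, 0, ∞, ∞, ∞]
  [-4, 11, ∞, 2, 0, 28, 14]
  [-9, -4, ∞, 9, 7, 0, 9]
  [-11, -6, ∞, 7, 5, 11, 0]
D(7):
  [0, 12, ∞, 25, 23, 29, 18]
  [-5, 0, ∞, 13, 11, 17, 13]
  [8, 13, 0, 26, 24, 17, 26]
  [∞, ∞, ∞, 0, ∞, ∞, ∞]
  [-4, 8, ∞, 2, 0, 25, 14]
  [-9, -4, ∞, 9, 7, 0, 9]
  [-11, -6, ∞, 7, 5, 11, 0]
Answer: M* = [[0, 12, ∞, 25, 23, 29, 18], [-5, 0, ∞, 13, 11, 17, 13], [8, 13, 0, 26, 24, 17, 26], [∞, ∞, ∞, 0, ∞, ∞, ∞], [-4, 8, ∞, 2, 0, 25, 14], [-9, -4, ∞, 9, 7, 0, 9], [-11, -6, ∞, 7, 5, 11, 0]]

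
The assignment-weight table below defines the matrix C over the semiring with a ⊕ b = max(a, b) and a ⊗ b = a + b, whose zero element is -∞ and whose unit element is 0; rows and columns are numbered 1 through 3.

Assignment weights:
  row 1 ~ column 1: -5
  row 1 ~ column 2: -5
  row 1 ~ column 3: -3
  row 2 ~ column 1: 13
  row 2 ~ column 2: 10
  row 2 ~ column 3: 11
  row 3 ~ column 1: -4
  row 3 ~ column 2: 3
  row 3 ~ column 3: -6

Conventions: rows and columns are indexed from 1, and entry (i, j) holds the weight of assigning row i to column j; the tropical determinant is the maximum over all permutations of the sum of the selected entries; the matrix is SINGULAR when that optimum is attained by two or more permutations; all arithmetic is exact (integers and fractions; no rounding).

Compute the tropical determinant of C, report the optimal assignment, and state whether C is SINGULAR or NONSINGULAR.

σ = (1, 2, 3): (-5) + 10 + (-6) = -1
σ = (1, 3, 2): (-5) + 11 + 3 = 9
σ = (2, 1, 3): (-5) + 13 + (-6) = 2
σ = (2, 3, 1): (-5) + 11 + (-4) = 2
σ = (3, 1, 2): (-3) + 13 + 3 = 13
σ = (3, 2, 1): (-3) + 10 + (-4) = 3
Optimal value attained by: σ = (3, 1, 2).
Answer: det⊕(C) = 13; verdict: NONSINGULAR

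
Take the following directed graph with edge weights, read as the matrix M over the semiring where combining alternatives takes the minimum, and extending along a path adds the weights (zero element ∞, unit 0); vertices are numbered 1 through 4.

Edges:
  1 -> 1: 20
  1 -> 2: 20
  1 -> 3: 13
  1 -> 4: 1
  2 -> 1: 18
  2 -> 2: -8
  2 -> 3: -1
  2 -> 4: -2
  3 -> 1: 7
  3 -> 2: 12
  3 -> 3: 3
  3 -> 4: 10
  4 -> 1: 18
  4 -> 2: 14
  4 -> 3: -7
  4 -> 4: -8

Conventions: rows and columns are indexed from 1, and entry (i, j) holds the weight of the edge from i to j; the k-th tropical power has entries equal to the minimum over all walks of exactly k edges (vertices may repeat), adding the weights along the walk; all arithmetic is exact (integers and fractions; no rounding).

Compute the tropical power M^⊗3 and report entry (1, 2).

M^⊗2:
  [19, 12, -6, -7]
  [6, -16, -9, -10]
  [10, 4, 3, 2]
  [0, 5, -15, -16]
M^⊗3:
  [1, 4, -14, -15]
  [-2, -24, -17, -18]
  [10, -4, -5, -6]
  [-8, -3, -23, -24]
Key observation: the optimum is the walk 1->2->2->2, with weight 20 + (-8) + (-8) = 4.
Optimal value attained by: walk 1->2->2->2.
Answer: (M^⊗3)[1][2] = 4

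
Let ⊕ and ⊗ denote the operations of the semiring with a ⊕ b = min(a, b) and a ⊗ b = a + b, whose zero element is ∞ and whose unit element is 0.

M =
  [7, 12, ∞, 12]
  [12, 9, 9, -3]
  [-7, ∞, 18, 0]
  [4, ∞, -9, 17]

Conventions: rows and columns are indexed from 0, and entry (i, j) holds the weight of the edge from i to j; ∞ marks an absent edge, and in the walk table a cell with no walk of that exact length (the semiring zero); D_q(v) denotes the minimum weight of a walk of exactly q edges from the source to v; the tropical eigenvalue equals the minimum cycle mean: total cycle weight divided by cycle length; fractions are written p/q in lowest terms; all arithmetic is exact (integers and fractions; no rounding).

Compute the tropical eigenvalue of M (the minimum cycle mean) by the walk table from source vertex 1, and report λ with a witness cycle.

q=0: [∞, 0, ∞, ∞]
q=1: [12, 9, 9, -3]
q=2: [1, 18, -12, 6]
q=3: [-19, 13, -3, -12]
q=4: [-12, -7, -21, -7]
Optimal cycle mean attained by: cycle 2->3->2, total 0 + (-9), length 2.
Answer: λ = -9/2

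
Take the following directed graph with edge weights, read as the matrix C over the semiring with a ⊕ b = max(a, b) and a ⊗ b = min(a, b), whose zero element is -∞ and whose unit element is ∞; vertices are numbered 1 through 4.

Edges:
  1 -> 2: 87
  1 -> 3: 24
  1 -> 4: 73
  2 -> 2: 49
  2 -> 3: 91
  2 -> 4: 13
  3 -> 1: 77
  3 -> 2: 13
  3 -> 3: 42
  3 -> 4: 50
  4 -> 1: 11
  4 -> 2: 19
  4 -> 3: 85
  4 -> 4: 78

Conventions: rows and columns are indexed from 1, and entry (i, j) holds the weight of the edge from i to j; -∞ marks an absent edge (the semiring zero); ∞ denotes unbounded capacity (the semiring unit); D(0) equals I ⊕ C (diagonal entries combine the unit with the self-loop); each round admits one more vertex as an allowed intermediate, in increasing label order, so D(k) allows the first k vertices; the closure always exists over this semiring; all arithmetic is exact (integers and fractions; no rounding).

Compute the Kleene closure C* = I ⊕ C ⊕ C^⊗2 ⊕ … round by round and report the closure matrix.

D(0):
  [∞, 87, 24, 73]
  [-∞, ∞, 91, 13]
  [77, 13, ∞, 50]
  [11, 19, 85, ∞]
D(1):
  [∞, 87, 24, 73]
  [-∞, ∞, 91, 13]
  [77, 77, ∞, 73]
  [11, 19, 85, ∞]
D(2):
  [∞, 87, 87, 73]
  [-∞, ∞, 91, 13]
  [77, 77, ∞, 73]
  [11, 19, 85, ∞]
D(3):
  [∞, 87, 87, 73]
  [77, ∞, 91, 73]
  [77, 77, ∞, 73]
  [77, 77, 85, ∞]
D(4):
  [∞, 87, 87, 73]
  [77, ∞, 91, 73]
  [77, 77, ∞, 73]
  [77, 77, 85, ∞]
Answer: C* = [[∞, 87, 87, 73], [77, ∞, 91, 73], [77, 77, ∞, 73], [77, 77, 85, ∞]]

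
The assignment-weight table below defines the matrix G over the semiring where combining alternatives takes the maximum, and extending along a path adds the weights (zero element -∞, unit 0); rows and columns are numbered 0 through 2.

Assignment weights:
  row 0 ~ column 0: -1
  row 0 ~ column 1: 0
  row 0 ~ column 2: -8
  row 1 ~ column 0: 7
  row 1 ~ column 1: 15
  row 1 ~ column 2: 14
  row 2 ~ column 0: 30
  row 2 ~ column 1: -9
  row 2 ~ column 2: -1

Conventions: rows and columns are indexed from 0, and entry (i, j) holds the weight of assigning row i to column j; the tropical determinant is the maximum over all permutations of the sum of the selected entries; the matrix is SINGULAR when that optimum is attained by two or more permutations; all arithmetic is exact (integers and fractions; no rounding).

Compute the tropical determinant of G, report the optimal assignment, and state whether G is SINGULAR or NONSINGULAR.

σ = (0, 1, 2): (-1) + 15 + (-1) = 13
σ = (0, 2, 1): (-1) + 14 + (-9) = 4
σ = (1, 0, 2): 0 + 7 + (-1) = 6
σ = (1, 2, 0): 0 + 14 + 30 = 44
σ = (2, 0, 1): (-8) + 7 + (-9) = -10
σ = (2, 1, 0): (-8) + 15 + 30 = 37
Optimal value attained by: σ = (1, 2, 0).
Answer: det⊕(G) = 44; verdict: NONSINGULAR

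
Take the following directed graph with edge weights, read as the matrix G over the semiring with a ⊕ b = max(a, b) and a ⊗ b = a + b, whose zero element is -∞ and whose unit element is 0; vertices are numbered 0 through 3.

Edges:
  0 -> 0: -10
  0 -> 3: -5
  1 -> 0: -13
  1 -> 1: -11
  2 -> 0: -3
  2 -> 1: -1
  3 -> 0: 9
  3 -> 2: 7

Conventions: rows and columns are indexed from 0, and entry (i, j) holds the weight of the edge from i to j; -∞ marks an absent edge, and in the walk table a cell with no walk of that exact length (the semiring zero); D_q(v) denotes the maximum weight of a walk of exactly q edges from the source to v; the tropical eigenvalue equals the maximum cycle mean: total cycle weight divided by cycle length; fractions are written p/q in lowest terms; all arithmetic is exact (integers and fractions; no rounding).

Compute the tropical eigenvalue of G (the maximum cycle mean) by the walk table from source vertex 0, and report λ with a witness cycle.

q=0: [0, -∞, -∞, -∞]
q=1: [-10, -∞, -∞, -5]
q=2: [4, -∞, 2, -15]
q=3: [-1, 1, -8, -1]
q=4: [8, -9, 6, -6]
Optimal cycle mean attained by: cycle 0->3->0, total (-5) + 9, length 2.
Answer: λ = 2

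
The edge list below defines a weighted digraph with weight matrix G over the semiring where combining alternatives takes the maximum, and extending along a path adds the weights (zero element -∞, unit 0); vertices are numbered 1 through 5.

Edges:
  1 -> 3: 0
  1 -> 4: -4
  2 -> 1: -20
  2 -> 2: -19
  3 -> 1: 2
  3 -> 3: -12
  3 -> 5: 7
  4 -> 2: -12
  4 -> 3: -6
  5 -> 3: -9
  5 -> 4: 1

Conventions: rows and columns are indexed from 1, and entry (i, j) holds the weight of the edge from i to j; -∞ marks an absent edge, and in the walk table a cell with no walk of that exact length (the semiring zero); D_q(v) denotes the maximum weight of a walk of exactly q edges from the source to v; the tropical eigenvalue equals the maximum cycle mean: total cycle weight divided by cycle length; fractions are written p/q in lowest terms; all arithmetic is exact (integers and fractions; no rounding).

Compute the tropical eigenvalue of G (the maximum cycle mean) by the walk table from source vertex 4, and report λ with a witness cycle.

q=0: [-∞, -∞, -∞, 0, -∞]
q=1: [-∞, -12, -6, -∞, -∞]
q=2: [-4, -31, -18, -∞, 1]
q=3: [-16, -50, -4, 2, -11]
q=4: [-2, -10, -4, -10, 3]
q=5: [-2, -22, -2, 4, 3]
Optimal cycle mean attained by: cycle 1->3->1, total 0 + 2, length 2.
Answer: λ = 1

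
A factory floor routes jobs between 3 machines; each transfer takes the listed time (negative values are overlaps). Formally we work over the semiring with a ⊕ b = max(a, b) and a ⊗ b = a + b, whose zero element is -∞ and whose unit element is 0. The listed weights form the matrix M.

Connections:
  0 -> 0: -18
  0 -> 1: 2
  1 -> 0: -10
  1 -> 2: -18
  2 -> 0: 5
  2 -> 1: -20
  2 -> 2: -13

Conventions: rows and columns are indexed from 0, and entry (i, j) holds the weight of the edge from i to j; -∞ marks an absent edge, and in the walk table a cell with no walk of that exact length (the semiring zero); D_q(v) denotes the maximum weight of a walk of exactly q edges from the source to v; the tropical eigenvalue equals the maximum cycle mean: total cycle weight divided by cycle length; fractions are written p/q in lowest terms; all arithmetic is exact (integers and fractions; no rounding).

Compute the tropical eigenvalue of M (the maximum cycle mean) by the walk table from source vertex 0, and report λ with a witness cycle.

q=0: [0, -∞, -∞]
q=1: [-18, 2, -∞]
q=2: [-8, -16, -16]
q=3: [-11, -6, -29]
Optimal cycle mean attained by: cycle 0->1->2->0, total 2 + (-18) + 5, length 3.
Answer: λ = -11/3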